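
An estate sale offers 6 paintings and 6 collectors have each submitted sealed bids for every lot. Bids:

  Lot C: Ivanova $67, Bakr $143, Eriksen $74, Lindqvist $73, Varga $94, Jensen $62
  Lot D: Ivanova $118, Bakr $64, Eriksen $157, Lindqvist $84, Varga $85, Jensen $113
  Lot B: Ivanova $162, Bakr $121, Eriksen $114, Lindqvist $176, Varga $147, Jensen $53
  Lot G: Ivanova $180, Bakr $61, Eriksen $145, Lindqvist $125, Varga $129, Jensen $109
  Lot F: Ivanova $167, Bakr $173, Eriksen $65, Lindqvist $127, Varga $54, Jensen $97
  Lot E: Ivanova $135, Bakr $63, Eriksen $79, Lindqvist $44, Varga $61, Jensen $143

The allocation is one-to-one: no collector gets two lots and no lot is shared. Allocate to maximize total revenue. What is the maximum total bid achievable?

Treat this as an assignment problem: match each collector to one lot.
Optimal: Ivanova→Lot G ($180), Bakr→Lot F ($173), Eriksen→Lot D ($157), Lindqvist→Lot B ($176), Varga→Lot C ($94), Jensen→Lot E ($143) — total 180+173+157+176+94+143 = $923.
Column-greedy (each lot in turn goes to its best remaining collector) gives $814, worse by 109.
Every other assignment is strictly worse.

Max total: $923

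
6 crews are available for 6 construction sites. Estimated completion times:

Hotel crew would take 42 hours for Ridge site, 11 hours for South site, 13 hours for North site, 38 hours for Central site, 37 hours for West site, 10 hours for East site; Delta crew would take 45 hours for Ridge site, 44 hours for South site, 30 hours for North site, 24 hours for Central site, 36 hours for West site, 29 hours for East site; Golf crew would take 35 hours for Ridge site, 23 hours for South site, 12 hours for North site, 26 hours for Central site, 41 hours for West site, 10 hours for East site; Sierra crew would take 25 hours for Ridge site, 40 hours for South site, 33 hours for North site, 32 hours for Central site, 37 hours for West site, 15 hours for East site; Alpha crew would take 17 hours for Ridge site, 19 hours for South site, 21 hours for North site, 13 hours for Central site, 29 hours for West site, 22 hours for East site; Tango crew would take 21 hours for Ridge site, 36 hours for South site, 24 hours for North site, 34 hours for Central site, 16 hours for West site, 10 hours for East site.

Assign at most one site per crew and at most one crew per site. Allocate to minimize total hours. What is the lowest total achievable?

Min total: 95 hours

This is the linear assignment problem.
Optimal: Hotel crew→South site (11 hours), Delta crew→Central site (24 hours), Golf crew→North site (12 hours), Sierra crew→East site (15 hours), Alpha crew→Ridge site (17 hours), Tango crew→West site (16 hours) — total 11+24+12+15+17+16 = 95 hours.
Next-best assignment: Hotel crew→South site, Delta crew→North site, Golf crew→East site, Sierra crew→Ridge site, Alpha crew→Central site, Tango crew→West site = 105 hours.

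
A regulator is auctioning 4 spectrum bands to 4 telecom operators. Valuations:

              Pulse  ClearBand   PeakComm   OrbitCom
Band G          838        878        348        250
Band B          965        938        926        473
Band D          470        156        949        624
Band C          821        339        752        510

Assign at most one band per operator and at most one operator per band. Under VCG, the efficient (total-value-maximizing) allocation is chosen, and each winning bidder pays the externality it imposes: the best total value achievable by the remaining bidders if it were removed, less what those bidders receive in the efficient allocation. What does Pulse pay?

Efficient allocation: Pulse→Band B ($965M), ClearBand→Band G ($878M), PeakComm→Band D ($949M), OrbitCom→Band C ($510M); total welfare W = $3302M.
Pulse receives Band B at value $965M, so the others get W − 965 = $2337M.
Without Pulse: best allocation of the remaining 3 bidders over all 4 bands is ClearBand→Band G ($878M), PeakComm→Band B ($926M), OrbitCom→Band D ($624M), total $2428M.
VCG payment = (others' best without Pulse) − (others' welfare with Pulse) = 2428 − 2337 = $91M.

Pulse pays $91M.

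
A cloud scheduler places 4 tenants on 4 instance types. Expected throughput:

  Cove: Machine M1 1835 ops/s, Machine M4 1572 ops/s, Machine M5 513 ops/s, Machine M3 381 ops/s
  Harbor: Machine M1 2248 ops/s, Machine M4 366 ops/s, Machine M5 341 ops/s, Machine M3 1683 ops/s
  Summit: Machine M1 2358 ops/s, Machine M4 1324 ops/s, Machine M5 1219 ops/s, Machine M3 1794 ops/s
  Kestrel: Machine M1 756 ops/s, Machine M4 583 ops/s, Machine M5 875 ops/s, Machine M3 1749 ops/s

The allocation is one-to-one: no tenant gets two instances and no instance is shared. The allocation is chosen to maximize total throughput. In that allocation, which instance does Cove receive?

Cove receives Machine M4.

Optimal: Cove→Machine M4 (1572 ops/s), Harbor→Machine M1 (2248 ops/s), Summit→Machine M5 (1219 ops/s), Kestrel→Machine M3 (1749 ops/s) — total 1572+2248+1219+1749 = 6788 ops/s.
Max-entry greedy (repeatedly take the single best remaining cell) gives 6020 ops/s, worse by 768.
Swapping Kestrel↔Harbor (Kestrel→Machine M1 756 ops/s, Harbor→Machine M3 1683 ops/s) loses 1558.
No other one-to-one assignment exceeds 6788 ops/s.
Cove's own top instance is Machine M1 (1835 ops/s), but forcing Cove→Machine M1 and reassigning the rest optimally gives only 5717 ops/s — worse by 1071.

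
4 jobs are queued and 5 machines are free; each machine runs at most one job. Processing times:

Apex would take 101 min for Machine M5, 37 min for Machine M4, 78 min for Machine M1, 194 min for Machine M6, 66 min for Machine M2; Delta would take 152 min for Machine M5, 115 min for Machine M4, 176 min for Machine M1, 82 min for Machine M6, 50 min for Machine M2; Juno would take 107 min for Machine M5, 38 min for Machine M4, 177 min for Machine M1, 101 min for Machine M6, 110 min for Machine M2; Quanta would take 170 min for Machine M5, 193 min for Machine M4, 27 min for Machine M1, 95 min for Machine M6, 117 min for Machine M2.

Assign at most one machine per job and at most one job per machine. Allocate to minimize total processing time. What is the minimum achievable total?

This is the linear assignment problem.
Optimal: Apex→Machine M2 (66 min), Delta→Machine M6 (82 min), Juno→Machine M4 (38 min), Quanta→Machine M1 (27 min) — total 66+82+38+27 = 213 min.
Min-entry greedy (repeatedly take the single cheapest remaining cell) gives 215 min, worse by 2.
Next-best assignment: Apex→Machine M4, Delta→Machine M2, Juno→Machine M6, Quanta→Machine M1 = 215 min.

Min total: 213 min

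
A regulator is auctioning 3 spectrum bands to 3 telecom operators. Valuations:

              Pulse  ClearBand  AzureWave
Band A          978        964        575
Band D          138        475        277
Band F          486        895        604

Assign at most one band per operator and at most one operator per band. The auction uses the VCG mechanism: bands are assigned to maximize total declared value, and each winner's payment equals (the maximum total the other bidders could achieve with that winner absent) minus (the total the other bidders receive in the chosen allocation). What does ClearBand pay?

ClearBand pays $327M.

Efficient allocation: Pulse→Band A ($978M), ClearBand→Band F ($895M), AzureWave→Band D ($277M); total welfare W = $2150M.
ClearBand receives Band F at value $895M, so the others get W − 895 = $1255M.
Without ClearBand: best allocation of the remaining 2 bidders over all 3 bands is Pulse→Band A ($978M), AzureWave→Band F ($604M), total $1582M.
VCG payment = (others' best without ClearBand) − (others' welfare with ClearBand) = 1582 − 1255 = $327M.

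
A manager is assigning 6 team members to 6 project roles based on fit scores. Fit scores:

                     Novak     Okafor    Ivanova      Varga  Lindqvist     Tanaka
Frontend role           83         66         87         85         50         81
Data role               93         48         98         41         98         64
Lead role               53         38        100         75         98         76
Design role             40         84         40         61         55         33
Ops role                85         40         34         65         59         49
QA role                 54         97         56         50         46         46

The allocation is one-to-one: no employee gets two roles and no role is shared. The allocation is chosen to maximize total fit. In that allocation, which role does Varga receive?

Optimal: Novak→Ops role (85 pts), Okafor→QA role (97 pts), Ivanova→Lead role (100 pts), Varga→Design role (61 pts), Lindqvist→Data role (98 pts), Tanaka→Frontend role (81 pts) — total 85+97+100+61+98+81 = 522 pts.
Column-greedy (each role in turn goes to its best remaining employee) gives 480 pts, worse by 42.
Next-best assignment: Novak→Ops role, Okafor→QA role, Ivanova→Data role, Varga→Design role, Lindqvist→Lead role, Tanaka→Frontend role = 520 pts.
Varga's own top role is Frontend role (85 pts), but forcing Varga→Frontend role and reassigning the rest optimally gives only 498 pts — worse by 24.

Varga receives Design role.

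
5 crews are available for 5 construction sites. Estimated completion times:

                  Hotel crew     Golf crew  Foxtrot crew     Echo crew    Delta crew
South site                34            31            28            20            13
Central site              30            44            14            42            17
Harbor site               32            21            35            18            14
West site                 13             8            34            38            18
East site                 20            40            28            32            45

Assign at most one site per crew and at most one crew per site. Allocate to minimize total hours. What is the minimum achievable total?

Minimum total: 73 hours

Optimal: Hotel crew→East site (20 hours), Golf crew→West site (8 hours), Foxtrot crew→Central site (14 hours), Echo crew→Harbor site (18 hours), Delta crew→South site (13 hours) — total 20+8+14+18+13 = 73 hours.
Row-greedy (each crew in turn takes its cheapest remaining site) gives 113 hours, worse by 40.
Next-best assignment: Hotel crew→East site, Golf crew→West site, Foxtrot crew→Central site, Echo crew→South site, Delta crew→Harbor site = 76 hours.
Checked against all permutations: 73 hours is optimal.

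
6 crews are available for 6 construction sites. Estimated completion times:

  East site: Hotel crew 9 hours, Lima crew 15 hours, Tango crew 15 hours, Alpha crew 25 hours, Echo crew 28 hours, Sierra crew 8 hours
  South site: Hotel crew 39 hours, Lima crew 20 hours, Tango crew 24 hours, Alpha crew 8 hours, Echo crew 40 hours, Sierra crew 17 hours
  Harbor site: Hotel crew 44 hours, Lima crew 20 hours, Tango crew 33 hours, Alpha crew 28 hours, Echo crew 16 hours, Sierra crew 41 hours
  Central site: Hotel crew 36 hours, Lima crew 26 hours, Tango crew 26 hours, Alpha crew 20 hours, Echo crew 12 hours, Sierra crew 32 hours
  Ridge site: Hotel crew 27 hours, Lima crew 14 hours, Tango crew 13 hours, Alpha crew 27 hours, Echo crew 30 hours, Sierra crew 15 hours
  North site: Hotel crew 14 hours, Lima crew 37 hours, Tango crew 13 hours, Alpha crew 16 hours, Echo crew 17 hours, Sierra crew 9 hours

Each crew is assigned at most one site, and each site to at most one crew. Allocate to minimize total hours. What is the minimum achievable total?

Minimum total: 71 hours

Optimal: Hotel crew→East site (9 hours), Lima crew→Harbor site (20 hours), Tango crew→Ridge site (13 hours), Alpha crew→South site (8 hours), Echo crew→Central site (12 hours), Sierra crew→North site (9 hours) — total 9+20+13+8+12+9 = 71 hours.
Column-greedy (each site in turn goes to its cheapest remaining crew) gives 85 hours, worse by 14.
Next-best assignment: Hotel crew→North site, Lima crew→Harbor site, Tango crew→Ridge site, Alpha crew→South site, Echo crew→Central site, Sierra crew→East site = 75 hours.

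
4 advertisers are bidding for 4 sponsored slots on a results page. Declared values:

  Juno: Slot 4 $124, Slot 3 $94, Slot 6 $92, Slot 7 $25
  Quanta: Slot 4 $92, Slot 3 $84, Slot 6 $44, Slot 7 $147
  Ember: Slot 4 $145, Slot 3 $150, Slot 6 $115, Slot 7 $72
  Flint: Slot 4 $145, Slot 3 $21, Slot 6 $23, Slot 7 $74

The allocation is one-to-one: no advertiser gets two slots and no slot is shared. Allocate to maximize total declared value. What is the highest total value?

Optimal: Juno→Slot 6 ($92), Quanta→Slot 7 ($147), Ember→Slot 3 ($150), Flint→Slot 4 ($145) — total 92+147+150+145 = $534.
Column-greedy (each slot in turn goes to its best remaining advertiser) gives $357, worse by 177.
Checked against all permutations: $534 is optimal.

Maximum total: $534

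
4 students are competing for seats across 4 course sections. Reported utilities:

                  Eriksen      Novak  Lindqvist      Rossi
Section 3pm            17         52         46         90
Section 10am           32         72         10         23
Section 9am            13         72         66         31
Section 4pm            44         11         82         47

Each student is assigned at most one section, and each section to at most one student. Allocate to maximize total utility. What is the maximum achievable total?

Optimal: Eriksen→Section 10am (32 points), Novak→Section 9am (72 points), Lindqvist→Section 4pm (82 points), Rossi→Section 3pm (90 points) — total 32+72+82+90 = 276 points.
Row-greedy (each student in turn takes its best remaining section) gives 272 points, worse by 4.
Next-best assignment: Eriksen→Section 4pm, Novak→Section 10am, Lindqvist→Section 9am, Rossi→Section 3pm = 272 points.
Swapping Rossi↔Novak (Rossi→Section 9am 31 points, Novak→Section 3pm 52 points) loses 79.
No other one-to-one assignment exceeds 276 points.

Maximum total: 276 points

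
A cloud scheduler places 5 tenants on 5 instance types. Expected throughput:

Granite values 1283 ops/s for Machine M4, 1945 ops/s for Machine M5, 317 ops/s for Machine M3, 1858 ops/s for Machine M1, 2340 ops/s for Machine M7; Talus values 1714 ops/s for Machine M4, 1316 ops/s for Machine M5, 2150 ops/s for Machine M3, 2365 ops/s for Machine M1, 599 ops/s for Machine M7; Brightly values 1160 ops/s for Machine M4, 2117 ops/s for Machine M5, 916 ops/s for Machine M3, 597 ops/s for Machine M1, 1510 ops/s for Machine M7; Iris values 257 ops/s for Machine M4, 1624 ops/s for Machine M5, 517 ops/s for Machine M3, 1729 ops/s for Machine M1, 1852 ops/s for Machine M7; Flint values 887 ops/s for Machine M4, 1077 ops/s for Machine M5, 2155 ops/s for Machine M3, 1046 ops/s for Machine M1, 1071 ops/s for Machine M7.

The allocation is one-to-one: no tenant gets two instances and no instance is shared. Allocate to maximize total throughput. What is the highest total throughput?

Optimal: Granite→Machine M7 (2340 ops/s), Talus→Machine M4 (1714 ops/s), Brightly→Machine M5 (2117 ops/s), Iris→Machine M1 (1729 ops/s), Flint→Machine M3 (2155 ops/s) — total 2340+1714+2117+1729+2155 = 10055 ops/s.

Max total: 10055 ops/s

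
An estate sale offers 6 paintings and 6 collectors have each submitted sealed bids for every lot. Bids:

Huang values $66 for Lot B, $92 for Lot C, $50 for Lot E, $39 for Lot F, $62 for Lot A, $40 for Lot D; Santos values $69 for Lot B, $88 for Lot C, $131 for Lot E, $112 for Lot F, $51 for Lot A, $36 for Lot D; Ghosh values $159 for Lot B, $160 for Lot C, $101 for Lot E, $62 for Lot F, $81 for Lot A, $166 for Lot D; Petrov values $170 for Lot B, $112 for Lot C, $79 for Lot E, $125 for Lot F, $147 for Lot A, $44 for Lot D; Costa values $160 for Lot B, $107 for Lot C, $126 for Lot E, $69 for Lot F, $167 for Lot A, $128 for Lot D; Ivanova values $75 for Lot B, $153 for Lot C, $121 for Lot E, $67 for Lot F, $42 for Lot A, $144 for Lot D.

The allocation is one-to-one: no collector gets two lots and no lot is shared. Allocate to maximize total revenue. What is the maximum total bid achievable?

Treat this as an assignment problem: match each collector to one lot.
Optimal: Huang→Lot C ($92), Santos→Lot F ($112), Ghosh→Lot D ($166), Petrov→Lot B ($170), Costa→Lot A ($167), Ivanova→Lot E ($121) — total 92+112+166+170+167+121 = $828.
Max-entry greedy (repeatedly take the single best remaining cell) gives $826, worse by 2.

Max total: $828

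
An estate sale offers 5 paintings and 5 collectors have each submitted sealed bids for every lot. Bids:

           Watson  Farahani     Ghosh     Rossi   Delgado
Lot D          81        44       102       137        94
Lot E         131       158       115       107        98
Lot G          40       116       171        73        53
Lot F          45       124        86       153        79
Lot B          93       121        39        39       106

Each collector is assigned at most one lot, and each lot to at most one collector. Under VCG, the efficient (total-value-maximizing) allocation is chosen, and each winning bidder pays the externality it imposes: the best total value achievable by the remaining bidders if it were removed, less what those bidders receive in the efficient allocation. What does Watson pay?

Efficient allocation: Watson→Lot E ($131), Farahani→Lot B ($121), Ghosh→Lot G ($171), Rossi→Lot F ($153), Delgado→Lot D ($94); total welfare W = $670.
Watson receives Lot E at value $131, so the others get W − 131 = $539.
Without Watson: best allocation of the remaining 4 bidders over all 5 lots is Farahani→Lot E ($158), Ghosh→Lot G ($171), Rossi→Lot F ($153), Delgado→Lot B ($106), total $588.
VCG payment = (others' best without Watson) − (others' welfare with Watson) = 588 − 539 = $49.

Watson pays $49.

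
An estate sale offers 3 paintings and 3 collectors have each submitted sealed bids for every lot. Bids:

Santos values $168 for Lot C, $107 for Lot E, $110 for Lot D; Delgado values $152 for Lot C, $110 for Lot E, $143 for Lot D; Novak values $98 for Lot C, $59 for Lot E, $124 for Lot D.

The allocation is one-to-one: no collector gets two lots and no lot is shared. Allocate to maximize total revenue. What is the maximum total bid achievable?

This is a one-to-one assignment (maximum-weight bipartite matching).
Optimal: Santos→Lot C ($168), Delgado→Lot E ($110), Novak→Lot D ($124) — total 168+110+124 = $402.
Max-entry greedy (repeatedly take the single best remaining cell) gives $370, worse by 32.
Next-best assignment: Santos→Lot E, Delgado→Lot C, Novak→Lot D = $383.

Max total: $402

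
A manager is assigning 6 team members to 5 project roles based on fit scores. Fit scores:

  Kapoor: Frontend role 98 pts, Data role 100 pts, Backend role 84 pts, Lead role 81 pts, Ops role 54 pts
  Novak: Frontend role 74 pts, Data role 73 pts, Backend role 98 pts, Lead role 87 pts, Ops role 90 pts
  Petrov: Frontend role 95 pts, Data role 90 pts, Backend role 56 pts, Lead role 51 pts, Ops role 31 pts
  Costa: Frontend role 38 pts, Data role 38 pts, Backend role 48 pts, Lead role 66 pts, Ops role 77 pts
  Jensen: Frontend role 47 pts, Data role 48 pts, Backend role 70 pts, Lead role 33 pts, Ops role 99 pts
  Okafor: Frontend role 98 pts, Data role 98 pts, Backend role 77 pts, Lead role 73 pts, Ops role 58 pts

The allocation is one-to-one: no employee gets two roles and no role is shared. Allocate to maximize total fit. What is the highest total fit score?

Max total: 471 pts

Treat this as an assignment problem: match each employee to one role.
Optimal: Petrov→Frontend role (95 pts), Okafor→Data role (98 pts), Novak→Backend role (98 pts), Kapoor→Lead role (81 pts), Jensen→Ops role (99 pts) — total 95+98+98+81+99 = 471 pts.
Row-greedy (each employee in turn takes its best remaining role) gives 403 pts, worse by 68.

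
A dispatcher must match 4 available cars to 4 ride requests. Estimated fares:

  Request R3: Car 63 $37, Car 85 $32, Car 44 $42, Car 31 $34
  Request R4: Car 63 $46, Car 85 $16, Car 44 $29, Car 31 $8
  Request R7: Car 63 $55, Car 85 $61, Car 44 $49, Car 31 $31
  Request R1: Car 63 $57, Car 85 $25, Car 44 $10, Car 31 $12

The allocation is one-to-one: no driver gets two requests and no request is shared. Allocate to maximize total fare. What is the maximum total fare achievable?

Max total: $181

Optimal: Car 63→Request R1 ($57), Car 85→Request R7 ($61), Car 44→Request R4 ($29), Car 31→Request R3 ($34) — total 57+61+29+34 = $181.
Column-greedy (each request in turn goes to its best remaining driver) gives $161, worse by 20.
Swapping Car 85↔Car 44 (Car 85→Request R4 $16, Car 44→Request R7 $49) loses 25.
No other one-to-one assignment exceeds $181.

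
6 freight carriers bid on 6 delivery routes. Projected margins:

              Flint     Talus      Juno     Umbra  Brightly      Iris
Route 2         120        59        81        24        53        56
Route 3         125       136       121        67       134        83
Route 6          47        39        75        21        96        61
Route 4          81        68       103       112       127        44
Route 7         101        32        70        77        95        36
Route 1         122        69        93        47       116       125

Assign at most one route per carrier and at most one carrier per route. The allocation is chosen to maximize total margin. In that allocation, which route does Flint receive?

Flint receives Route 2.

Optimal: Flint→Route 2 ($120k), Talus→Route 3 ($136k), Juno→Route 6 ($75k), Umbra→Route 4 ($112k), Brightly→Route 7 ($95k), Iris→Route 1 ($125k) — total 120+136+75+112+95+125 = $663k.
Max-entry greedy (repeatedly take the single best remaining cell) gives $660k, worse by 3.
Next-best assignment: Flint→Route 2, Talus→Route 3, Juno→Route 6, Umbra→Route 7, Brightly→Route 4, Iris→Route 1 = $660k.
Flint's own top route is Route 3 ($125k), but forcing Flint→Route 3 and reassigning the rest optimally gives only $591k — worse by 72.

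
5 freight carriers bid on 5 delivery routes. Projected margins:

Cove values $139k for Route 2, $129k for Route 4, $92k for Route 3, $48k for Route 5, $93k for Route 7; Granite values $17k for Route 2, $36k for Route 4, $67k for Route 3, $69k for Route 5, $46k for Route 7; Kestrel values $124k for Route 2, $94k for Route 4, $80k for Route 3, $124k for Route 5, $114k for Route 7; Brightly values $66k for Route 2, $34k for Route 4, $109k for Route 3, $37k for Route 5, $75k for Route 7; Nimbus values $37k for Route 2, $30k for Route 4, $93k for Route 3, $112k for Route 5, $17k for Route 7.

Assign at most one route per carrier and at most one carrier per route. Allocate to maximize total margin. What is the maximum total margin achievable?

Optimal: Cove→Route 4 ($129k), Granite→Route 7 ($46k), Kestrel→Route 2 ($124k), Brightly→Route 3 ($109k), Nimbus→Route 5 ($112k) — total 129+46+124+109+112 = $520k.
Max-entry greedy (repeatedly take the single best remaining cell) gives $448k, worse by 72.
Next-best assignment: Cove→Route 2, Granite→Route 4, Kestrel→Route 7, Brightly→Route 3, Nimbus→Route 5 = $510k.
Swapping Cove↔Kestrel (Cove→Route 2 $139k, Kestrel→Route 4 $94k) loses 20.
Every other assignment is strictly worse.

Maximum total: $520k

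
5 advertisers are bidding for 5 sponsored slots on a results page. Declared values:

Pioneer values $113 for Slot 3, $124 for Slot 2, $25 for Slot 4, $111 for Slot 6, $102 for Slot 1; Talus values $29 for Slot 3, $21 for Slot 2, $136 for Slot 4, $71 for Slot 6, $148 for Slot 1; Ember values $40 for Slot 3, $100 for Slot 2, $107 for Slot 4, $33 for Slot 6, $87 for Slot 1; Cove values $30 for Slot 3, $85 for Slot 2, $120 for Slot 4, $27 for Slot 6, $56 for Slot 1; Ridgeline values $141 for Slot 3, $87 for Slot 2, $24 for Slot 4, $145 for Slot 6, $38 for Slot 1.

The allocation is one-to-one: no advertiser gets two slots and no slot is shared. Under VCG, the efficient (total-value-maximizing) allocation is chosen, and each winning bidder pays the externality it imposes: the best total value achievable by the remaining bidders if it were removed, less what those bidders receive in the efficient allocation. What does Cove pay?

Efficient allocation: Pioneer→Slot 3 ($113), Talus→Slot 1 ($148), Ember→Slot 2 ($100), Cove→Slot 4 ($120), Ridgeline→Slot 6 ($145); total welfare W = $626.
Cove receives Slot 4 at value $120, so the others get W − 120 = $506.
Without Cove: best allocation of the remaining 4 bidders over all 5 slots is Pioneer→Slot 2 ($124), Talus→Slot 1 ($148), Ember→Slot 4 ($107), Ridgeline→Slot 6 ($145), total $524.
VCG payment = (others' best without Cove) − (others' welfare with Cove) = 524 − 506 = $18.

Cove pays $18.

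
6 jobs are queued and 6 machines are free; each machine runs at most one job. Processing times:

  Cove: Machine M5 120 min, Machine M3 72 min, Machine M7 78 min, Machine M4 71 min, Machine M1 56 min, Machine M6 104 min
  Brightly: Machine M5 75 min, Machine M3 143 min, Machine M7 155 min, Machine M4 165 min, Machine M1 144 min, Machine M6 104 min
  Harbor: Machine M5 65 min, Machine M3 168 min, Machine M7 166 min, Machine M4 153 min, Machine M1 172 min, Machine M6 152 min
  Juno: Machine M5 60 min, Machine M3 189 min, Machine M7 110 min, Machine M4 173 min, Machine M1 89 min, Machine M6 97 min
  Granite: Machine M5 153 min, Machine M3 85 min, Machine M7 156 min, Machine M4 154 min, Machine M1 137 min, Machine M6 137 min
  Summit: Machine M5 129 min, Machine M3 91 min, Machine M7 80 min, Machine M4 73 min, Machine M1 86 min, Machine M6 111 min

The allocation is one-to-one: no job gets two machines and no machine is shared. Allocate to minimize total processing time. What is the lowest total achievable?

Minimum total: 493 min

This is the linear assignment problem.
Optimal: Cove→Machine M1 (56 min), Brightly→Machine M6 (104 min), Harbor→Machine M5 (65 min), Juno→Machine M7 (110 min), Granite→Machine M3 (85 min), Summit→Machine M4 (73 min) — total 56+104+65+110+85+73 = 493 min.
Next-best assignment: Cove→Machine M7, Brightly→Machine M6, Harbor→Machine M5, Juno→Machine M1, Granite→Machine M3, Summit→Machine M4 = 494 min.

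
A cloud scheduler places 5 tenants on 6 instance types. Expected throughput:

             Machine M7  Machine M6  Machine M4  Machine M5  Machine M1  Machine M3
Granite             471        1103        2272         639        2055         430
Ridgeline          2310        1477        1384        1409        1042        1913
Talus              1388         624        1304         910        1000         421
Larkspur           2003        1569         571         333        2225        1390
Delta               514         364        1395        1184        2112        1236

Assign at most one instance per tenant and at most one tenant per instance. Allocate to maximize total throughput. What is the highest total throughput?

Optimal: Granite→Machine M4 (2272 ops/s), Ridgeline→Machine M3 (1913 ops/s), Talus→Machine M7 (1388 ops/s), Larkspur→Machine M6 (1569 ops/s), Delta→Machine M1 (2112 ops/s) — total 2272+1913+1388+1569+2112 = 9254 ops/s.
Max-entry greedy (repeatedly take the single best remaining cell) gives 8953 ops/s, worse by 301.
Swapping Delta↔Ridgeline (Delta→Machine M3 1236 ops/s, Ridgeline→Machine M1 1042 ops/s) loses 1747.
Checked against all permutations: 9254 ops/s is optimal.

Max total: 9254 ops/s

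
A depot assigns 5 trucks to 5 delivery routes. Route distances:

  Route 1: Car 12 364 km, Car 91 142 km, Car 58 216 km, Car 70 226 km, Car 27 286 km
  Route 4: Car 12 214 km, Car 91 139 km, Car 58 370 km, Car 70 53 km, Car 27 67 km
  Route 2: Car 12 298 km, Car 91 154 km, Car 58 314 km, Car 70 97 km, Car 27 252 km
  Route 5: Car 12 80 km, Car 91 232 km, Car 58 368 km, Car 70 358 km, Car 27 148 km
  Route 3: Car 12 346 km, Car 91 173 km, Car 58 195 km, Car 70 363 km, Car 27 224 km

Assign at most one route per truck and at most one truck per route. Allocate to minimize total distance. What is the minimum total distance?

This is the linear assignment problem.
Optimal: Car 12→Route 5 (80 km), Car 91→Route 1 (142 km), Car 58→Route 3 (195 km), Car 70→Route 2 (97 km), Car 27→Route 4 (67 km) — total 80+142+195+97+67 = 581 km.
Min-entry greedy (repeatedly take the single cheapest remaining cell) gives 722 km, worse by 141.

Minimum total: 581 km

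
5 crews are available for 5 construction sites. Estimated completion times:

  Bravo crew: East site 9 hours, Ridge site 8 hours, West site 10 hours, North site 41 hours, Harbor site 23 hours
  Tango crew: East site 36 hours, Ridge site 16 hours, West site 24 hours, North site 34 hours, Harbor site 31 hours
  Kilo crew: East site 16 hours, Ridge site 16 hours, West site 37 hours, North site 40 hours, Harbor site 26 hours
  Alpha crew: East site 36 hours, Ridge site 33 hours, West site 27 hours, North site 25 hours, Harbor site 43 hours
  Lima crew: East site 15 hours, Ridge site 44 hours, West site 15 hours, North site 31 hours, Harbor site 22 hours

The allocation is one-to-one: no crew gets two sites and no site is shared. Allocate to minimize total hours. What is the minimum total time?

Min total: 89 hours

This is the linear assignment problem.
Optimal: Bravo crew→West site (10 hours), Tango crew→Ridge site (16 hours), Kilo crew→East site (16 hours), Alpha crew→North site (25 hours), Lima crew→Harbor site (22 hours) — total 10+16+16+25+22 = 89 hours.
Min-entry greedy (repeatedly take the single cheapest remaining cell) gives 98 hours, worse by 9.
Every other assignment is strictly worse.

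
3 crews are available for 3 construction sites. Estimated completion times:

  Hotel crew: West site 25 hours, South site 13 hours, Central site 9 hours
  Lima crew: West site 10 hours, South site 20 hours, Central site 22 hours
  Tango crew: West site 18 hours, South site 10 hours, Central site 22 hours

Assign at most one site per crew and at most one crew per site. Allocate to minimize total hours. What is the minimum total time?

Min total: 29 hours

Optimal: Hotel crew→Central site (9 hours), Lima crew→West site (10 hours), Tango crew→South site (10 hours) — total 9+10+10 = 29 hours.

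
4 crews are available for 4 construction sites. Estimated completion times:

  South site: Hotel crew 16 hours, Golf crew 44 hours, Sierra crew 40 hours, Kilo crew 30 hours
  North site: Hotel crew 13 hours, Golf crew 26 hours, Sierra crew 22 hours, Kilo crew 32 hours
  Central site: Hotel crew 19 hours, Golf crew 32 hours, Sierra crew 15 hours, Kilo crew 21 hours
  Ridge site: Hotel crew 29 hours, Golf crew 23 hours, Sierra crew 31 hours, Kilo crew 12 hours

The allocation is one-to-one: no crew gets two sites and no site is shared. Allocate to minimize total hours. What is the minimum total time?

Minimum total: 69 hours

Optimal: Hotel crew→South site (16 hours), Golf crew→North site (26 hours), Sierra crew→Central site (15 hours), Kilo crew→Ridge site (12 hours) — total 16+26+15+12 = 69 hours.
Swapping Hotel crew↔Sierra crew (Hotel crew→Central site 19 hours, Sierra crew→South site 40 hours) adds 28.
Every other assignment is strictly worse.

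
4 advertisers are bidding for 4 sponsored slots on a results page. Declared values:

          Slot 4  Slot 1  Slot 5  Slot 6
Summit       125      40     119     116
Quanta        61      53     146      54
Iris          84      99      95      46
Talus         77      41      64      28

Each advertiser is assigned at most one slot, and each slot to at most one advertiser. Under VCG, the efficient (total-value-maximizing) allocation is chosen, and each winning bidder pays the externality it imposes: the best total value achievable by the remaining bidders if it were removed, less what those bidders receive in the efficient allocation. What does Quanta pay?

Quanta pays $3.

Efficient allocation: Summit→Slot 6 ($116), Quanta→Slot 5 ($146), Iris→Slot 1 ($99), Talus→Slot 4 ($77); total welfare W = $438.
Quanta receives Slot 5 at value $146, so the others get W − 146 = $292.
Without Quanta: best allocation of the remaining 3 bidders over all 4 slots is Summit→Slot 5 ($119), Iris→Slot 1 ($99), Talus→Slot 4 ($77), total $295.
VCG payment = (others' best without Quanta) − (others' welfare with Quanta) = 295 − 292 = $3.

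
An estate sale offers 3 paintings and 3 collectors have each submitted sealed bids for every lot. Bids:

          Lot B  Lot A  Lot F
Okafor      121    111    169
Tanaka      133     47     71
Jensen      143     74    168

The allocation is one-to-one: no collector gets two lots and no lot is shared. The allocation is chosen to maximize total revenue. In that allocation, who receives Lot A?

Okafor receives Lot A.

Optimal: Okafor→Lot A ($111), Tanaka→Lot B ($133), Jensen→Lot F ($168) — total 111+133+168 = $412.
Row-greedy (each collector in turn takes its best remaining lot) gives $376, worse by 36.
No other one-to-one assignment exceeds $412.
Okafor's own top lot is Lot F ($169), but forcing Okafor→Lot F and reassigning the rest optimally gives only $376 — worse by 36.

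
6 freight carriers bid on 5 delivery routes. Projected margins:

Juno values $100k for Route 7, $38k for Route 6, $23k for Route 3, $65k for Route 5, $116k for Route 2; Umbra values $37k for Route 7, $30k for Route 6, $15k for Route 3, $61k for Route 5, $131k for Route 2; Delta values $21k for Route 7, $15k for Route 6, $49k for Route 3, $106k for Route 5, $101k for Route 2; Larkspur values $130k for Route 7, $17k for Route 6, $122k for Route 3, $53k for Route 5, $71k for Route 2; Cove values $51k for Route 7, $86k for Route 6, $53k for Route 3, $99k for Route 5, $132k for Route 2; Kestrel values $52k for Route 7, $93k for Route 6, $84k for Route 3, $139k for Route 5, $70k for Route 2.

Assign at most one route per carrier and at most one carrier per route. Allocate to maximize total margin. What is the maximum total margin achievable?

Maximum total: $578k

Optimal: Juno→Route 7 ($100k), Cove→Route 6 ($86k), Larkspur→Route 3 ($122k), Kestrel→Route 5 ($139k), Umbra→Route 2 ($131k) — total 100+86+122+139+131 = $578k.
Row-greedy (each carrier in turn takes its best remaining route) gives $442k, worse by 136.
Next-best assignment: Juno→Route 7, Kestrel→Route 6, Larkspur→Route 3, Delta→Route 5, Cove→Route 2 = $553k.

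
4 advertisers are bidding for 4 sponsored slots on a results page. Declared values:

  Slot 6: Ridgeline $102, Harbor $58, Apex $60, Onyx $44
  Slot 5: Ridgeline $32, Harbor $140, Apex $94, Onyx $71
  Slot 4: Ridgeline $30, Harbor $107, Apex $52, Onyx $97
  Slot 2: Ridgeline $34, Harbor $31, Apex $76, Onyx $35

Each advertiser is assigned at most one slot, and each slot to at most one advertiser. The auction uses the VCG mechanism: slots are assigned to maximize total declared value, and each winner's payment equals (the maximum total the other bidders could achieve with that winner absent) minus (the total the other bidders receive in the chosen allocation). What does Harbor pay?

Harbor pays $18.

Efficient allocation: Ridgeline→Slot 6 ($102), Harbor→Slot 5 ($140), Apex→Slot 2 ($76), Onyx→Slot 4 ($97); total welfare W = $415.
Harbor receives Slot 5 at value $140, so the others get W − 140 = $275.
Without Harbor: best allocation of the remaining 3 bidders over all 4 slots is Ridgeline→Slot 6 ($102), Apex→Slot 5 ($94), Onyx→Slot 4 ($97), total $293.
VCG payment = (others' best without Harbor) − (others' welfare with Harbor) = 293 − 275 = $18.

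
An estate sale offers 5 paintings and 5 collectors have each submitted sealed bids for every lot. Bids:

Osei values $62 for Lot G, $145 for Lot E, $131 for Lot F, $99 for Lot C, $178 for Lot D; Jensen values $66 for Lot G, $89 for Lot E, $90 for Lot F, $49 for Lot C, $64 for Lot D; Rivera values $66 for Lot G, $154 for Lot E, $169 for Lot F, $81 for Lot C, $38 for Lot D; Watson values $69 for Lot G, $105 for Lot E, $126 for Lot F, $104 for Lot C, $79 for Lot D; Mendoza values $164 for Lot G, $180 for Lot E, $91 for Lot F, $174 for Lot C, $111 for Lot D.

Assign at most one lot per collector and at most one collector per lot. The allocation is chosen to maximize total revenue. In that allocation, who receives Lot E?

Optimal: Osei→Lot D ($178), Jensen→Lot E ($89), Rivera→Lot F ($169), Watson→Lot C ($104), Mendoza→Lot G ($164) — total 178+89+169+104+164 = $704.
Column-greedy (each lot in turn goes to its best remaining collector) gives $617, worse by 87.
Next-best assignment: Osei→Lot D, Jensen→Lot G, Rivera→Lot E, Watson→Lot F, Mendoza→Lot C = $698.
Checked against all permutations: $704 is optimal.
Jensen's own top lot is Lot F ($90), but forcing Jensen→Lot F and reassigning the rest optimally gives only $690 — worse by 14.

Jensen receives Lot E.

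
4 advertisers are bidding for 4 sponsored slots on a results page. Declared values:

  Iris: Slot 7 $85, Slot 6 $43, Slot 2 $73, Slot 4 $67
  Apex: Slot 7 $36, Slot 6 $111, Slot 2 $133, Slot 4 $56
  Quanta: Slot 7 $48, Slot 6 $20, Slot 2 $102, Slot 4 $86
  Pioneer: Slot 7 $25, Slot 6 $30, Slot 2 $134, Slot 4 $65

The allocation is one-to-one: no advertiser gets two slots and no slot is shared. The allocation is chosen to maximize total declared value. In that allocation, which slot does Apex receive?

This is the linear assignment problem.
Optimal: Iris→Slot 7 ($85), Apex→Slot 6 ($111), Quanta→Slot 4 ($86), Pioneer→Slot 2 ($134) — total 85+111+86+134 = $416.
Checked against all permutations: $416 is optimal.
Apex's own top slot is Slot 2 ($133), but forcing Apex→Slot 2 and reassigning the rest optimally gives only $334 — worse by 82.

Apex receives Slot 6.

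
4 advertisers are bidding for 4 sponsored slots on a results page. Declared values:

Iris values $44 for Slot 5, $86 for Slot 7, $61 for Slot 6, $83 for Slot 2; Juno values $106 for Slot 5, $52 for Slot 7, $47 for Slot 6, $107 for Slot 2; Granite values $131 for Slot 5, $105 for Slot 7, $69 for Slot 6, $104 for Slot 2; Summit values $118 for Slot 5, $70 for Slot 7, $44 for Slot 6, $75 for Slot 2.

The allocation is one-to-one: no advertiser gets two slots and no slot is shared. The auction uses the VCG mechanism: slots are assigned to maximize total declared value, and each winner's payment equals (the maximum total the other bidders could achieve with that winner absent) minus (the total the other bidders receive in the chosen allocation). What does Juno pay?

Efficient allocation: Iris→Slot 6 ($61), Juno→Slot 2 ($107), Granite→Slot 7 ($105), Summit→Slot 5 ($118); total welfare W = $391.
Juno receives Slot 2 at value $107, so the others get W − 107 = $284.
Without Juno: best allocation of the remaining 3 bidders over all 4 slots is Iris→Slot 7 ($86), Granite→Slot 2 ($104), Summit→Slot 5 ($118), total $308.
VCG payment = (others' best without Juno) − (others' welfare with Juno) = 308 − 284 = $24.

Juno pays $24.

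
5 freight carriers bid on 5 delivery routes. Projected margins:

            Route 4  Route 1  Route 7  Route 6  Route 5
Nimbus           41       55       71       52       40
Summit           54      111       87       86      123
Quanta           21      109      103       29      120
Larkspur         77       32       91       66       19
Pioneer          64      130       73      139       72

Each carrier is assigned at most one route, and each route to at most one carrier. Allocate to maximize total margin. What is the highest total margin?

Max total: $519k

Optimal: Nimbus→Route 7 ($71k), Summit→Route 5 ($123k), Quanta→Route 1 ($109k), Larkspur→Route 4 ($77k), Pioneer→Route 6 ($139k) — total 71+123+109+77+139 = $519k.
Column-greedy (each route in turn goes to its best remaining carrier) gives $436k, worse by 83.
Every other assignment is strictly worse.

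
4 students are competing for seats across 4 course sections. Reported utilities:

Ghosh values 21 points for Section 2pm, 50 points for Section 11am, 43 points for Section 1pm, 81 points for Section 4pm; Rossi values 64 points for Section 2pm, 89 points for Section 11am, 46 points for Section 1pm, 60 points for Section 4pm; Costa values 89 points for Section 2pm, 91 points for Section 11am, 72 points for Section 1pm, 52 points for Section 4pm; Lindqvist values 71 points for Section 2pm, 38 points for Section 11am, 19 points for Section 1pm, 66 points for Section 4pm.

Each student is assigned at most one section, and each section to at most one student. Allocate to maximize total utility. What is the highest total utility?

Maximum total: 313 points

Optimal: Ghosh→Section 4pm (81 points), Rossi→Section 11am (89 points), Costa→Section 1pm (72 points), Lindqvist→Section 2pm (71 points) — total 81+89+72+71 = 313 points.
Row-greedy (each student in turn takes its best remaining section) gives 278 points, worse by 35.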